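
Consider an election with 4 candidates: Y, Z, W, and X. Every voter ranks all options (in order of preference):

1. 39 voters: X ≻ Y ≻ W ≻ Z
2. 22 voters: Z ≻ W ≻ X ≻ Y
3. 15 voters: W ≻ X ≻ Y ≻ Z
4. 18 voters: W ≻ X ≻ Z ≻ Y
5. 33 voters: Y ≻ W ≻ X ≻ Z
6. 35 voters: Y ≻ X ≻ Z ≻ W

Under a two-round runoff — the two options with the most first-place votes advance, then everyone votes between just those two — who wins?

X

Round 1 first-place votes: Y 68, Z 22, W 33, X 39.
Y and X advance.
Runoff: Y is preferred to X by 68 voters; X by 94.
X wins the runoff.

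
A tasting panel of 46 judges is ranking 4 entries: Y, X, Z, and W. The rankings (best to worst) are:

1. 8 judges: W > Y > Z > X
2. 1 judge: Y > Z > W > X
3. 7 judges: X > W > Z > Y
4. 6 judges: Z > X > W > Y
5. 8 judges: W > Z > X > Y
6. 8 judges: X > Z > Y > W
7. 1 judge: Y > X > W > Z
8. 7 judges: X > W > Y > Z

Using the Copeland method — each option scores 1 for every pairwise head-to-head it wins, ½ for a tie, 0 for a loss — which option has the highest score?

Y: loses to X, Z, and W → score 0.
X: beats Y and W; ties Z → score 2.5.
Z: beats Y; ties X; loses to W → score 1.5.
W: beats Y and Z; loses to X → score 2.
X has the best pairwise record.

X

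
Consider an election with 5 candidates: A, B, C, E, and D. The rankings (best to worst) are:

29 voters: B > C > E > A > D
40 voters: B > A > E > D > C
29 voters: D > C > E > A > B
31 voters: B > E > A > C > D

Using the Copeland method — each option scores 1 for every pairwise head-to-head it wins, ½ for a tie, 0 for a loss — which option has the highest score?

A: beats C and D; loses to B and E → score 2.
B: beats A, C, E, and D → score 4.
C: loses to A, B, E, and D → score 0.
E: beats A, C, and D; loses to B → score 3.
D: beats C; loses to A, B, and E → score 1.
B has the best pairwise record.

B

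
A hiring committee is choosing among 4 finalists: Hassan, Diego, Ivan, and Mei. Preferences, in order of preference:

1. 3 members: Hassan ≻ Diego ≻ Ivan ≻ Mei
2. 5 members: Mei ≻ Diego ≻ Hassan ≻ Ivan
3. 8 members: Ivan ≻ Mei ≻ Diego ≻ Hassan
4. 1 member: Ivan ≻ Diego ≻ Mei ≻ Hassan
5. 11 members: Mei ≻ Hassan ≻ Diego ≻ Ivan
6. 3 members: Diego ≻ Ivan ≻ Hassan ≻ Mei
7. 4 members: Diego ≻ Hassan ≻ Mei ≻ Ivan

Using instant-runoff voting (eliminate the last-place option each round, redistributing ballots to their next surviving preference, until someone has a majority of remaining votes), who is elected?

Mei

Round 1: Hassan 3, Diego 7, Ivan 9, Mei 16. Eliminate Hassan.
Round 2: Diego 10, Ivan 9, Mei 16. Eliminate Ivan.
Round 3: Diego 11, Mei 24. Mei has a majority.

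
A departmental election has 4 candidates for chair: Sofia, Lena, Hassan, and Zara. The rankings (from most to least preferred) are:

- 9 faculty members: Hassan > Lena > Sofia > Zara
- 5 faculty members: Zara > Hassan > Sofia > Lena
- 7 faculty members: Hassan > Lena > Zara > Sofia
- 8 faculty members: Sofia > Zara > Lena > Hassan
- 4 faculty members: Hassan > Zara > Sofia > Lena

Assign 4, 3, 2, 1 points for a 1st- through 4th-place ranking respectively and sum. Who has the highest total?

Hassan

Sofia: 9·2 + 5·2 + 7·1 + 8·4 + 4·2 = 75
Lena: 9·3 + 5·1 + 7·3 + 8·2 + 4·1 = 73
Hassan: 9·4 + 5·3 + 7·4 + 8·1 + 4·4 = 103
Zara: 9·1 + 5·4 + 7·2 + 8·3 + 4·3 = 79
Hassan has the highest Borda score (103).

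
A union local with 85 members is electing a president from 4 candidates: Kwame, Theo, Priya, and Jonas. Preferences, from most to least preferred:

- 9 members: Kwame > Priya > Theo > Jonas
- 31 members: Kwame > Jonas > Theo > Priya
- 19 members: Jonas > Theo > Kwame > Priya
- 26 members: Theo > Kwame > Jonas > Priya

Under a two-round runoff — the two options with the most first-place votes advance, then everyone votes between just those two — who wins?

Round 1 first-place votes: Kwame 40, Theo 26, Priya 0, Jonas 19.
Kwame and Theo advance.
Runoff: Kwame is preferred to Theo by 40 voters; Theo by 45.
Theo wins the runoff.

Theo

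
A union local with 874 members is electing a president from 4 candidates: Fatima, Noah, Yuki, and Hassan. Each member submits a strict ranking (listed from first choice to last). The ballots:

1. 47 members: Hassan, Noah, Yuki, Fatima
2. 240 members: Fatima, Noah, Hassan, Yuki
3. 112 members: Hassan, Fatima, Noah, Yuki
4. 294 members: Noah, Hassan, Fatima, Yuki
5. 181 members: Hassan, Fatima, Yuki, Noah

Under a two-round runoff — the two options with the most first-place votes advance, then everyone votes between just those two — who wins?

Round 1 first-place votes: Fatima 240, Noah 294, Yuki 0, Hassan 340.
Hassan and Noah advance.
Runoff: Hassan is preferred to Noah by 340 voters; Noah by 534.
Noah wins the runoff.

Noah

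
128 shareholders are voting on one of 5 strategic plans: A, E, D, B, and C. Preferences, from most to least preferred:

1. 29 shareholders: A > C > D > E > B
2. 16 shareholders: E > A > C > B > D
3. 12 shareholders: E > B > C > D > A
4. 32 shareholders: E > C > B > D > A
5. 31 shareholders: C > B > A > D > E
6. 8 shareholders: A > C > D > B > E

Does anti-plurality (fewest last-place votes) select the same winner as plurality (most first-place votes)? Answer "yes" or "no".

Anti-plurality — last-place votes: A 44, E 39, D 16, B 29, C 0. Winner: C.
Plurality — first-place votes: A 37, E 60, D 0, B 0, C 31. Winner: E.
The two methods disagree.

no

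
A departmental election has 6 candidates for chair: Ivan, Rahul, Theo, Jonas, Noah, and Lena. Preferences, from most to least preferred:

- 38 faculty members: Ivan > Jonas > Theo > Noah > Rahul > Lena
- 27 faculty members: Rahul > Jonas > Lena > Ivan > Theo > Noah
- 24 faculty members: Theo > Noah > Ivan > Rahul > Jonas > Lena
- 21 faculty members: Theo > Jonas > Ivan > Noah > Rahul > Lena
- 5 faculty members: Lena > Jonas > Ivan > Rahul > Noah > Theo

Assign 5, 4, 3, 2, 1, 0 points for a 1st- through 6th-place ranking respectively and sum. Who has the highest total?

Ivan

Ivan: 38·5 + 27·2 + 24·3 + 21·3 + 5·3 = 394
Rahul: 38·1 + 27·5 + 24·2 + 21·1 + 5·2 = 252
Theo: 38·3 + 27·1 + 24·5 + 21·5 + 5·0 = 366
Jonas: 38·4 + 27·4 + 24·1 + 21·4 + 5·4 = 388
Noah: 38·2 + 27·0 + 24·4 + 21·2 + 5·1 = 219
Lena: 38·0 + 27·3 + 24·0 + 21·0 + 5·5 = 106
Ivan has the highest Borda score (394).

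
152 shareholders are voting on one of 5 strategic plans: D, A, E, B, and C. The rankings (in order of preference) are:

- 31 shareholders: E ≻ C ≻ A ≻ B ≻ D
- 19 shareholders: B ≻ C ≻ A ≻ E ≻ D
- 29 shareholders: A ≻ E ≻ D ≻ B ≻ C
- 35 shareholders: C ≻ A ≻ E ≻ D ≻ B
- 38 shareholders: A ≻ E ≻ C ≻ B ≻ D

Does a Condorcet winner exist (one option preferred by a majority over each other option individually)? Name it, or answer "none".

Checking pairwise contests:
A beats D 152–0.
C beats A 85–67.
A beats E 121–31.
A beats B 133–19.
E beats C 98–54.
Every option loses at least one head-to-head, so there is no Condorcet winner.

none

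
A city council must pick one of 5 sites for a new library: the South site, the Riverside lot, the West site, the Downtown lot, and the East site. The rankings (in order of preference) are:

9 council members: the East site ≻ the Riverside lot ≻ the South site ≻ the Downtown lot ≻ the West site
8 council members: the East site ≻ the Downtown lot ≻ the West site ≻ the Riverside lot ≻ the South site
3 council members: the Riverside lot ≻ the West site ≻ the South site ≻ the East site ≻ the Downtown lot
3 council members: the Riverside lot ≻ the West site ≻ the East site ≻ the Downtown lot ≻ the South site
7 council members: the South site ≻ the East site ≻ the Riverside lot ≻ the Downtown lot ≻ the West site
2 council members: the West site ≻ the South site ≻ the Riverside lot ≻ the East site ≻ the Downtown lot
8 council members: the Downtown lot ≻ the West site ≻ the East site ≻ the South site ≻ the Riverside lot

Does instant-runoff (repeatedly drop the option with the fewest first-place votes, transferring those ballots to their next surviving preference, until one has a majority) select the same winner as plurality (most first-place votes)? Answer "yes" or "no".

yes

Instant-runoff — R1 the South site 7, the Riverside lot 6, the West site 2, the Downtown lot 8, the East site 17 (the West site out); R2 the South site 9, the Riverside lot 6, the Downtown lot 8, the East site 17 (the Riverside lot out); R3 the South site 12, the Downtown lot 8, the East site 20 (the Downtown lot out); R4 the South site 12, the East site 28 (the East site winner). Winner: the East site.
Plurality — first-place votes: the South site 7, the Riverside lot 6, the West site 2, the Downtown lot 8, the East site 17. Winner: the East site.
The two methods agree.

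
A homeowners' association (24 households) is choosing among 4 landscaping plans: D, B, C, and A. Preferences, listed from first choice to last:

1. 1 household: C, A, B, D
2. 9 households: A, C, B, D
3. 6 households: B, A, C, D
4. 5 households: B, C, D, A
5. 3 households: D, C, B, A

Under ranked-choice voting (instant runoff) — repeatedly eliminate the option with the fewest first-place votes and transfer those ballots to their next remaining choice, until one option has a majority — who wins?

B

Round 1: D 3, B 11, C 1, A 9. Eliminate C.
Round 2: D 3, B 11, A 10. Eliminate D.
Round 3: B 14, A 10. B has a majority.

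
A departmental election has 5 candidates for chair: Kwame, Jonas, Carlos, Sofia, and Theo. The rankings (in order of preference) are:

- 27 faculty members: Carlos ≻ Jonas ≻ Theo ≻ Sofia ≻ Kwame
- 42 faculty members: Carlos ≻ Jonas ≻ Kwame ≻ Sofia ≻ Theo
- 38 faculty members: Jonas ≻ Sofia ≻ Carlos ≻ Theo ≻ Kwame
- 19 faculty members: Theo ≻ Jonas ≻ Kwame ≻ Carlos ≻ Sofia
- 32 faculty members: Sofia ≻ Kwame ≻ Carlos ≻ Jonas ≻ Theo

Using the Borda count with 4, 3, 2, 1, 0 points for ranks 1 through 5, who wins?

Jonas

Kwame: 27·0 + 42·2 + 38·0 + 19·2 + 32·3 = 218
Jonas: 27·3 + 42·3 + 38·4 + 19·3 + 32·1 = 448
Carlos: 27·4 + 42·4 + 38·2 + 19·1 + 32·2 = 435
Sofia: 27·1 + 42·1 + 38·3 + 19·0 + 32·4 = 311
Theo: 27·2 + 42·0 + 38·1 + 19·4 + 32·0 = 168
Jonas has the highest Borda score (448).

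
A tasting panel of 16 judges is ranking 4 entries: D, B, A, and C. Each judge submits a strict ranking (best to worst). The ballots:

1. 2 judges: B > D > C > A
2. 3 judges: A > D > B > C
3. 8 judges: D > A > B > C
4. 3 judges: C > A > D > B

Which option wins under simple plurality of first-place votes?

D

First-place votes: D 8, B 2, A 3, C 3.
D has the most first-place votes.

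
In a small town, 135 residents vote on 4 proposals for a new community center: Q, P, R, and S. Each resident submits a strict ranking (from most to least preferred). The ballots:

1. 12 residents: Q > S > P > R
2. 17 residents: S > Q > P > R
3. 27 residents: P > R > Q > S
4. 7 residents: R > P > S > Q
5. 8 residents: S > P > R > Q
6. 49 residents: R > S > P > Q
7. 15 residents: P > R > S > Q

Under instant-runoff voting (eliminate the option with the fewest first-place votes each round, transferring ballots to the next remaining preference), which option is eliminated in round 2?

S

Round 1: Q 12, P 42, R 56, S 25. Eliminate Q.
Round 2: P 42, R 56, S 37. Eliminate S.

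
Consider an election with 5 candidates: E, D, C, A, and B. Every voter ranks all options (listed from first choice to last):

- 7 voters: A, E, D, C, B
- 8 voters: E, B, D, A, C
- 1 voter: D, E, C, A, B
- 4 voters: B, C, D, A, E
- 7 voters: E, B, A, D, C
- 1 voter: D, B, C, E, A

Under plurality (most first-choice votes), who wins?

First-place votes: E 15, D 2, C 0, A 7, B 4.
E has the most first-place votes.

E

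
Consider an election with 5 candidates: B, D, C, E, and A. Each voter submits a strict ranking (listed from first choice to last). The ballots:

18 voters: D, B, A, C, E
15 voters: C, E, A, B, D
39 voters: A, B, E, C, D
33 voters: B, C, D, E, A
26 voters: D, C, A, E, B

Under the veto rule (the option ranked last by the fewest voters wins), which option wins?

Last-place votes: B 26, D 54, C 0, E 18, A 33.
C is ranked last by the fewest voters, so C wins.

C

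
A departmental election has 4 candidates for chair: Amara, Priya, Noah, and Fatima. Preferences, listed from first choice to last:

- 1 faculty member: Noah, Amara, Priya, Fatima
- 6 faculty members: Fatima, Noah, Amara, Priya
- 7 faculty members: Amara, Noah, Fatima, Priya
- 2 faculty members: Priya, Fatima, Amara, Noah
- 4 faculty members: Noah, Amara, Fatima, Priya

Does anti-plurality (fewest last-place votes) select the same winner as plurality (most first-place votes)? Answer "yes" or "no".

Anti-plurality — last-place votes: Amara 0, Priya 17, Noah 2, Fatima 1. Winner: Amara.
Plurality — first-place votes: Amara 7, Priya 2, Noah 5, Fatima 6. Winner: Amara.
The two methods agree.

yes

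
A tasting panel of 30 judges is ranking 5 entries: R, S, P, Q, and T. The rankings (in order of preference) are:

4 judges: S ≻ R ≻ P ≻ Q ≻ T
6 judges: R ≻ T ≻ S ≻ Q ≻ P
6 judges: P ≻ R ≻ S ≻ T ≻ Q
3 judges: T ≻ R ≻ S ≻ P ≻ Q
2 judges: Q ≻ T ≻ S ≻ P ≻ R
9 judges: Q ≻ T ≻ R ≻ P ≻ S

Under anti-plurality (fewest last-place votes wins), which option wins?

Last-place votes: R 2, S 9, P 6, Q 9, T 4.
R is ranked last by the fewest voters, so R wins.

R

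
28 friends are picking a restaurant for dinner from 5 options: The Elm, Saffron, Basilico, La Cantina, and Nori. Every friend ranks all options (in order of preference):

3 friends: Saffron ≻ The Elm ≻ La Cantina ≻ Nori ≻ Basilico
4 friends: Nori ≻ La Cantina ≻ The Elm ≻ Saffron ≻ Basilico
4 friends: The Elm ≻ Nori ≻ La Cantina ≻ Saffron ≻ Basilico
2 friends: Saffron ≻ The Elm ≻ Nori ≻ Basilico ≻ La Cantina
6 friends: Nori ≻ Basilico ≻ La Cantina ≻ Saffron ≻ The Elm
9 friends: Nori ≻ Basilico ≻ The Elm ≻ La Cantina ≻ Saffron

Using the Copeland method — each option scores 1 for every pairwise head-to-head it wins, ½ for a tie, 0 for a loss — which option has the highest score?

The Elm: beats Saffron and La Cantina; loses to Basilico and Nori → score 2.
Saffron: loses to The Elm, Basilico, La Cantina, and Nori → score 0.
Basilico: beats The Elm, Saffron, and La Cantina; loses to Nori → score 3.
La Cantina: beats Saffron; loses to The Elm, Basilico, and Nori → score 1.
Nori: beats The Elm, Saffron, Basilico, and La Cantina → score 4.
Nori has the best pairwise record.

Nori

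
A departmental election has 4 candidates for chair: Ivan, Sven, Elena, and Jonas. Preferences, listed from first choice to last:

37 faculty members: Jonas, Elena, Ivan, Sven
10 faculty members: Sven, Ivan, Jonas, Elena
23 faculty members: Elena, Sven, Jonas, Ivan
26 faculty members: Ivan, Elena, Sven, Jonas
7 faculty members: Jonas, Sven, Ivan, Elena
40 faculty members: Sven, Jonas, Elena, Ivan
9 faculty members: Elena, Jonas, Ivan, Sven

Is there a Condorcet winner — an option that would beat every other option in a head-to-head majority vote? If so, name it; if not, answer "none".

Checking pairwise contests:
Sven beats Ivan 80–72.
Elena beats Sven 95–57.
Jonas beats Elena 94–58.
Sven beats Jonas 99–53.
Every option loses at least one head-to-head, so there is no Condorcet winner.

none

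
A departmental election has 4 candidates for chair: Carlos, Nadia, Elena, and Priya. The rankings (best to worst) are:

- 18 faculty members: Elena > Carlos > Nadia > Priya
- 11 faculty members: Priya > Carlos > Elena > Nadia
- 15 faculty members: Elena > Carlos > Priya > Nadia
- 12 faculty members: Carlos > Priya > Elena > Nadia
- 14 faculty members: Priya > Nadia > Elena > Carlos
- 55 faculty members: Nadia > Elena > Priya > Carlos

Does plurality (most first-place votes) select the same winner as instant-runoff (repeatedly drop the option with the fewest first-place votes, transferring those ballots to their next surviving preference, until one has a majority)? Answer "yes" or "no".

Plurality — first-place votes: Carlos 12, Nadia 55, Elena 33, Priya 25. Winner: Nadia.
Instant-runoff — R1 Carlos 12, Nadia 55, Elena 33, Priya 25 (Carlos out); R2 Nadia 55, Elena 33, Priya 37 (Elena out); R3 Nadia 73, Priya 52 (Nadia winner). Winner: Nadia.
The two methods agree.

yes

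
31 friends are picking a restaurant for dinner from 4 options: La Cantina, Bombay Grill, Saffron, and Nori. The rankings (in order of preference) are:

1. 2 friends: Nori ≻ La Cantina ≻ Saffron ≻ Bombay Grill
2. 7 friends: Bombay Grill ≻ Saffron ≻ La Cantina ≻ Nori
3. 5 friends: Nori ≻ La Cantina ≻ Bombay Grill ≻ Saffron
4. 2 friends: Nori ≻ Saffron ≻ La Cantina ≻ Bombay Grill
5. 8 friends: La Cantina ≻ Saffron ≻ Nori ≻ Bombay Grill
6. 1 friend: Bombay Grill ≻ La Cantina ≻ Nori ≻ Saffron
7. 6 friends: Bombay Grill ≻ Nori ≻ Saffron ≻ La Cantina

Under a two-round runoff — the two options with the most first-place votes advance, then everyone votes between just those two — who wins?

Nori

Round 1 first-place votes: La Cantina 8, Bombay Grill 14, Saffron 0, Nori 9.
Bombay Grill and Nori advance.
Runoff: Bombay Grill is preferred to Nori by 14 voters; Nori by 17.
Nori wins the runoff.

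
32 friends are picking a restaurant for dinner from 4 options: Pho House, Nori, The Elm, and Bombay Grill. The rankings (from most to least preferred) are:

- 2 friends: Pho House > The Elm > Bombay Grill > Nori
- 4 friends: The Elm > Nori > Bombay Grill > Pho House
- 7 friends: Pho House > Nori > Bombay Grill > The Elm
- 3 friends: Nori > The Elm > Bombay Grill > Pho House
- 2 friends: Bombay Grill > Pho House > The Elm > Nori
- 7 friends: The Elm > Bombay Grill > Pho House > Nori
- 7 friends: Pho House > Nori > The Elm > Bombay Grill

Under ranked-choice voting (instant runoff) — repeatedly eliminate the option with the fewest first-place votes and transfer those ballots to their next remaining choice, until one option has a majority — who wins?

Pho House

Round 1: Pho House 16, Nori 3, The Elm 11, Bombay Grill 2. Eliminate Bombay Grill.
Round 2: Pho House 18, Nori 3, The Elm 11. Pho House has a majority.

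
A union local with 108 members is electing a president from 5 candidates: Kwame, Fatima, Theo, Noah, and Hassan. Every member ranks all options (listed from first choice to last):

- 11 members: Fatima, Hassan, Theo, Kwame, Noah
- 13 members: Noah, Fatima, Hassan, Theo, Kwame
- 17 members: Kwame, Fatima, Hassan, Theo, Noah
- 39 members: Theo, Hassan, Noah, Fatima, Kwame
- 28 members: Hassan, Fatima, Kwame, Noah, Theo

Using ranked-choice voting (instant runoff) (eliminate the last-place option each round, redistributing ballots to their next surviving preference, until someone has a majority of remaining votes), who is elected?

Hassan

Round 1: Kwame 17, Fatima 11, Theo 39, Noah 13, Hassan 28. Eliminate Fatima.
Round 2: Kwame 17, Theo 39, Noah 13, Hassan 39. Eliminate Noah.
Round 3: Kwame 17, Theo 39, Hassan 52. Eliminate Kwame.
Round 4: Theo 39, Hassan 69. Hassan has a majority.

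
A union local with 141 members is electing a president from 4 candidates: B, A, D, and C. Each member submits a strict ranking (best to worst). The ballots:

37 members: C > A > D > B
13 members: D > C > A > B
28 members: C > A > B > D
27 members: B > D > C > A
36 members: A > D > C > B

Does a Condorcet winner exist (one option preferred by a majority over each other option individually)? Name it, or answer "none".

none

Checking pairwise contests:
A beats B 114–27.
C beats A 105–36.
A beats D 101–40.
D beats C 76–65.
Every option loses at least one head-to-head, so there is no Condorcet winner.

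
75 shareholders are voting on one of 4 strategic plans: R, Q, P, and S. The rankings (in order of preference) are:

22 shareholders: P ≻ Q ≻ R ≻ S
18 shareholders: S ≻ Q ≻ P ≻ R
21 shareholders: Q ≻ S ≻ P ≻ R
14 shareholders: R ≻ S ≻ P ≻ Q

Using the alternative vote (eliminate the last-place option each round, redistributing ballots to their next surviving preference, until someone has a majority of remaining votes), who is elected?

S

Round 1: R 14, Q 21, P 22, S 18. Eliminate R.
Round 2: Q 21, P 22, S 32. Eliminate Q.
Round 3: P 22, S 53. S has a majority.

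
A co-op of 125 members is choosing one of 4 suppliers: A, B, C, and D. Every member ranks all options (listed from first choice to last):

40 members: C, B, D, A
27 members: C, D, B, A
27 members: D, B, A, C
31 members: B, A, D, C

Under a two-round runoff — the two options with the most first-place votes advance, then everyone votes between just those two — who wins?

C

Round 1 first-place votes: A 0, B 31, C 67, D 27.
C and B advance.
Runoff: C is preferred to B by 67 voters; B by 58.
C wins the runoff.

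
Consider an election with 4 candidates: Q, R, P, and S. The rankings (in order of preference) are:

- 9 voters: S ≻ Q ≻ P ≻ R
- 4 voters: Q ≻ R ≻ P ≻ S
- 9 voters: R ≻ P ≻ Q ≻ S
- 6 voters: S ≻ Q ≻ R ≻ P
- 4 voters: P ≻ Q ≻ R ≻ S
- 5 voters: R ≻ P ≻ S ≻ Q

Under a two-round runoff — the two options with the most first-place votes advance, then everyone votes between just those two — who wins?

Round 1 first-place votes: Q 4, R 14, P 4, S 15.
S and R advance.
Runoff: S is preferred to R by 15 voters; R by 22.
R wins the runoff.

R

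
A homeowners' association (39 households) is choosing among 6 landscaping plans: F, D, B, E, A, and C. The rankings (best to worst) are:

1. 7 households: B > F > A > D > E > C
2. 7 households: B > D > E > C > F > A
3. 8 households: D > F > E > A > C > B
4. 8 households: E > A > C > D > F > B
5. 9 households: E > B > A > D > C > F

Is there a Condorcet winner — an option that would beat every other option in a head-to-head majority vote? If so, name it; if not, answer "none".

Checking pairwise contests:
D beats F 32–7.
B beats D 23–16.
E beats B 25–14.
D beats E 22–17.
F beats A 22–17.
D beats C 31–8.
Every option loses at least one head-to-head, so there is no Condorcet winner.

none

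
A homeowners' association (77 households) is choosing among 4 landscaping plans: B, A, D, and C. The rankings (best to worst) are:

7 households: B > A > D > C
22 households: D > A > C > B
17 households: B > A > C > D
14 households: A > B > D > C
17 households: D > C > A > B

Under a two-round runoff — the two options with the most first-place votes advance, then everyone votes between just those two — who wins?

Round 1 first-place votes: B 24, A 14, D 39, C 0.
D and B advance.
Runoff: D is preferred to B by 39 voters; B by 38.
D wins the runoff.

D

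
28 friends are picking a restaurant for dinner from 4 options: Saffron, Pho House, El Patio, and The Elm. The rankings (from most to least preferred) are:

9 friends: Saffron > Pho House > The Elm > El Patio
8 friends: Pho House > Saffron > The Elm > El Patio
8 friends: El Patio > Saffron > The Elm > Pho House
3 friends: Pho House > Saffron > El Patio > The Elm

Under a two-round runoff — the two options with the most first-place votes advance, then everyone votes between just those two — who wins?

Round 1 first-place votes: Saffron 9, Pho House 11, El Patio 8, The Elm 0.
Pho House and Saffron advance.
Runoff: Pho House is preferred to Saffron by 11 voters; Saffron by 17.
Saffron wins the runoff.

Saffron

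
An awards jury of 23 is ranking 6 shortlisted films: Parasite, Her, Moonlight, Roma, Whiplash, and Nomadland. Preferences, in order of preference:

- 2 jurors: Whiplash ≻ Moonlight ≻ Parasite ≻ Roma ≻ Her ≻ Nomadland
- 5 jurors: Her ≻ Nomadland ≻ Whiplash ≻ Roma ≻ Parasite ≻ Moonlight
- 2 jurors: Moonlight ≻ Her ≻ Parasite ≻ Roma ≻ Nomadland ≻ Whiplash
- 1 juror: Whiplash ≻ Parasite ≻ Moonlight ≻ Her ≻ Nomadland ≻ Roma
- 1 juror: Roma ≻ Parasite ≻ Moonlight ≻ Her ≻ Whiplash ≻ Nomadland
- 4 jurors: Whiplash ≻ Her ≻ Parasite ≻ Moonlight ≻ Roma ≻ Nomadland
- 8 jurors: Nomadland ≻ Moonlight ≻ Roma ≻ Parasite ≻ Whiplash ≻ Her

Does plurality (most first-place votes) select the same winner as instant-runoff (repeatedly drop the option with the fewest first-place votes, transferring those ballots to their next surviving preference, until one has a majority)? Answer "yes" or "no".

Plurality — first-place votes: Parasite 0, Her 5, Moonlight 2, Roma 1, Whiplash 7, Nomadland 8. Winner: Nomadland.
Instant-runoff — R1 Parasite 0, Her 5, Moonlight 2, Roma 1, Whiplash 7, Nomadland 8 (Parasite out); R2 Her 5, Moonlight 2, Roma 1, Whiplash 7, Nomadland 8 (Roma out); R3 Her 5, Moonlight 3, Whiplash 7, Nomadland 8 (Moonlight out); R4 Her 8, Whiplash 7, Nomadland 8 (Whiplash out); R5 Her 15, Nomadland 8 (Her winner). Winner: Her.
The two methods disagree.

no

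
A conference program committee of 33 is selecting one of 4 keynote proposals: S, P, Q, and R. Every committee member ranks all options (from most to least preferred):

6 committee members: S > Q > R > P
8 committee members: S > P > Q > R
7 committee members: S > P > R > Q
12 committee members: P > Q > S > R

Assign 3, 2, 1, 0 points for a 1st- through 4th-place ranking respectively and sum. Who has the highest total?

S

S: 6·3 + 8·3 + 7·3 + 12·1 = 75
P: 6·0 + 8·2 + 7·2 + 12·3 = 66
Q: 6·2 + 8·1 + 7·0 + 12·2 = 44
R: 6·1 + 8·0 + 7·1 + 12·0 = 13
S has the highest Borda score (75).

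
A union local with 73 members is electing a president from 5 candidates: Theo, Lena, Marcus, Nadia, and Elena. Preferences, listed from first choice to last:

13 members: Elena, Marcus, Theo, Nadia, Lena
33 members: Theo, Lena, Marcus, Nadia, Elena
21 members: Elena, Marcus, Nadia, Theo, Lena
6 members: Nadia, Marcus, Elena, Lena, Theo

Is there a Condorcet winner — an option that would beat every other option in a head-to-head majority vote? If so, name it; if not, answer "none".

Marcus

Marcus vs Theo: 40–33 for Marcus.
Marcus vs Lena: 40–33 for Marcus.
Marcus vs Nadia: 67–6 for Marcus.
Marcus vs Elena: 39–34 for Marcus.
Marcus beats every other option head-to-head.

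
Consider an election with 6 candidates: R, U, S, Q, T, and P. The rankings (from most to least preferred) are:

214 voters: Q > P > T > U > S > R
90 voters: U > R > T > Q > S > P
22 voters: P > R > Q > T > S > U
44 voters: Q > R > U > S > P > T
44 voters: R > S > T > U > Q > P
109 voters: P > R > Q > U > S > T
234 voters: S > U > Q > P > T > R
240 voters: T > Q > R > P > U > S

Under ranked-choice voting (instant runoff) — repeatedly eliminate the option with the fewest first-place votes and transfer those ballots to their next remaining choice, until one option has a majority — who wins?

Round 1: R 44, U 90, S 234, Q 258, T 240, P 131. Eliminate R.
Round 2: U 90, S 278, Q 258, T 240, P 131. Eliminate U.
Round 3: S 278, Q 258, T 330, P 131. Eliminate P.
Round 4: S 278, Q 389, T 330. Eliminate S.
Round 5: Q 623, T 374. Q has a majority.

Q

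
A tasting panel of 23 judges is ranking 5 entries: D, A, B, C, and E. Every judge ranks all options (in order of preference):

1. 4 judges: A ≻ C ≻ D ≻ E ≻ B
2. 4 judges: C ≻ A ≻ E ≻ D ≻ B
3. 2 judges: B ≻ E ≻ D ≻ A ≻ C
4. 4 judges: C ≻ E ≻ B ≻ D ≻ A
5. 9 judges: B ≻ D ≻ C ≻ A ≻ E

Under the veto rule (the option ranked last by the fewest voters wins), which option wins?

D

Last-place votes: D 0, A 4, B 8, C 2, E 9.
D is ranked last by the fewest voters, so D wins.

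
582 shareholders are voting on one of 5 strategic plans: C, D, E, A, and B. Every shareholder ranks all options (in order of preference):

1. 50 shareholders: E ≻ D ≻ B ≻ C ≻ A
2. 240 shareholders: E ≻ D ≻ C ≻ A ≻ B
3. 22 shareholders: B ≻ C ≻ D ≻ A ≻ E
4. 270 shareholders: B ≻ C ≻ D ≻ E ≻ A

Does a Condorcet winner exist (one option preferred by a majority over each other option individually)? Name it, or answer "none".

B vs C: 342–240 for B.
B vs D: 292–290 for B.
B vs E: 292–290 for B.
B vs A: 342–240 for B.
B beats every other option head-to-head.

B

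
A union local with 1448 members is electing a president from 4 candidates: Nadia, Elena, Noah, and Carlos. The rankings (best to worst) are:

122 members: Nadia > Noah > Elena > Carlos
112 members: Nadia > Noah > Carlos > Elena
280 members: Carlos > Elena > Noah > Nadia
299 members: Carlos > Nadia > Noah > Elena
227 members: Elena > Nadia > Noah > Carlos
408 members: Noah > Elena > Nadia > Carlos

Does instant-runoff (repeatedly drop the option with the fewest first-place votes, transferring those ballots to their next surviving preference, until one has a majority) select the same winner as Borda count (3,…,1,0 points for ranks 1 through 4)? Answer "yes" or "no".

no

Instant-runoff — R1 Nadia 234, Elena 227, Noah 408, Carlos 579 (Elena out); R2 Nadia 461, Noah 408, Carlos 579 (Noah out); R3 Nadia 869, Carlos 579 (Nadia winner). Winner: Nadia.
Borda — scores: Nadia 2162, Elena 2179, Noah 2498, Carlos 1849. Winner: Noah.
The two methods disagree.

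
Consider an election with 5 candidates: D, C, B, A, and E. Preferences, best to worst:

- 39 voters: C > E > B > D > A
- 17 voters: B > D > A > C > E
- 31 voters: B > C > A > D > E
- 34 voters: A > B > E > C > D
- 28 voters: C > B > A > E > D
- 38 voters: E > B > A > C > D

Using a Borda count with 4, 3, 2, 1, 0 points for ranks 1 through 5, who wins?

B

D: 39·1 + 17·3 + 31·1 + 34·0 + 28·0 + 38·0 = 121
C: 39·4 + 17·1 + 31·3 + 34·1 + 28·4 + 38·1 = 450
B: 39·2 + 17·4 + 31·4 + 34·3 + 28·3 + 38·3 = 570
A: 39·0 + 17·2 + 31·2 + 34·4 + 28·2 + 38·2 = 364
E: 39·3 + 17·0 + 31·0 + 34·2 + 28·1 + 38·4 = 365
B has the highest Borda score (570).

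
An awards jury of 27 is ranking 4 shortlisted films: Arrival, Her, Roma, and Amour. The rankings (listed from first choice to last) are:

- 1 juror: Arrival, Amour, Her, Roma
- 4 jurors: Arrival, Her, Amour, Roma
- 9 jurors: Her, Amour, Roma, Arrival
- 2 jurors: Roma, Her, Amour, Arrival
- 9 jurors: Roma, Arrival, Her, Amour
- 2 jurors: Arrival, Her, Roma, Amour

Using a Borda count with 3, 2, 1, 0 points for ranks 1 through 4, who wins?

Her

Arrival: 1·3 + 4·3 + 9·0 + 2·0 + 9·2 + 2·3 = 39
Her: 1·1 + 4·2 + 9·3 + 2·2 + 9·1 + 2·2 = 53
Roma: 1·0 + 4·0 + 9·1 + 2·3 + 9·3 + 2·1 = 44
Amour: 1·2 + 4·1 + 9·2 + 2·1 + 9·0 + 2·0 = 26
Her has the highest Borda score (53).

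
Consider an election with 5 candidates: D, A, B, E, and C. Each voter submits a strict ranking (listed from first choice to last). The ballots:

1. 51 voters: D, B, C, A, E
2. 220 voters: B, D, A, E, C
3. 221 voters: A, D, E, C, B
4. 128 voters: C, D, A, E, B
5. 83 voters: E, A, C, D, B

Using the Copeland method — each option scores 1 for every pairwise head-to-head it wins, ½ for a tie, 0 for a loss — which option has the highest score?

D: beats A, B, E, and C → score 4.
A: beats B, E, and C; loses to D → score 3.
B: loses to D, A, E, and C → score 0.
E: beats B and C; loses to D and A → score 2.
C: beats B; loses to D, A, and E → score 1.
D has the best pairwise record.

D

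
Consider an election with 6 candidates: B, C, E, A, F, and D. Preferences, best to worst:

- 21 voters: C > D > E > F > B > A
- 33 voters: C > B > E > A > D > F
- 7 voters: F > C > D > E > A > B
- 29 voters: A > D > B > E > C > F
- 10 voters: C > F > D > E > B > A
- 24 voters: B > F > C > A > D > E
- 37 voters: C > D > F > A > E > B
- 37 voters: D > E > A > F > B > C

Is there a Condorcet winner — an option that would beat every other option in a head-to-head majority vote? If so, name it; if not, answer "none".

C

C vs B: 108–90 for C.
C vs E: 132–66 for C.
C vs A: 132–66 for C.
C vs F: 130–68 for C.
C vs D: 132–66 for C.
C beats every other option head-to-head.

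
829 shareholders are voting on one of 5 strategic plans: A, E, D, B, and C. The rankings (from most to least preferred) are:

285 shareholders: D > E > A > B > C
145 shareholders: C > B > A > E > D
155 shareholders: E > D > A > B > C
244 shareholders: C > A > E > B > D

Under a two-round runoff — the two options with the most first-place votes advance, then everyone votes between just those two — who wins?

D

Round 1 first-place votes: A 0, E 155, D 285, B 0, C 389.
C and D advance.
Runoff: C is preferred to D by 389 voters; D by 440.
D wins the runoff.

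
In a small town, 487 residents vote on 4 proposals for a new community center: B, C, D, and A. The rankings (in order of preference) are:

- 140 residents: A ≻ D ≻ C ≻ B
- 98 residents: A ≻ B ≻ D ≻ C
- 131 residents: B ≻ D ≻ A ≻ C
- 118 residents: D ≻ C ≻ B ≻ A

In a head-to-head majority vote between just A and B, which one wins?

B

Voters preferring A to B: 238; preferring B to A: 249.
B wins the head-to-head.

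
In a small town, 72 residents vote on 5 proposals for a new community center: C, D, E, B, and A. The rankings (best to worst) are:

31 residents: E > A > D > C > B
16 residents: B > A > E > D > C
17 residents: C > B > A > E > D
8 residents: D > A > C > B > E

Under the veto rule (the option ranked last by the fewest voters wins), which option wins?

Last-place votes: C 16, D 17, E 8, B 31, A 0.
A is ranked last by the fewest voters, so A wins.

A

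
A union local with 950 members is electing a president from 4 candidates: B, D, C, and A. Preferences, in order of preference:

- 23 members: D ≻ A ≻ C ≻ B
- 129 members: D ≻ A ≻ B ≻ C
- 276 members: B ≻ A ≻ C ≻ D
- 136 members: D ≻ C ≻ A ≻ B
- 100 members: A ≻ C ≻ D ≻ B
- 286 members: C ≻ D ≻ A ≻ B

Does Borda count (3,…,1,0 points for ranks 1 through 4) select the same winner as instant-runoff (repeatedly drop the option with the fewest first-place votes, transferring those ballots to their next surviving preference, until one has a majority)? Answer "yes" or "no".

Borda — scores: B 957, D 1536, C 1629, A 1578. Winner: C.
Instant-runoff — R1 B 276, D 288, C 286, A 100 (A out); R2 B 276, D 288, C 386 (B out); R3 D 288, C 662 (C winner). Winner: C.
The two methods agree.

yes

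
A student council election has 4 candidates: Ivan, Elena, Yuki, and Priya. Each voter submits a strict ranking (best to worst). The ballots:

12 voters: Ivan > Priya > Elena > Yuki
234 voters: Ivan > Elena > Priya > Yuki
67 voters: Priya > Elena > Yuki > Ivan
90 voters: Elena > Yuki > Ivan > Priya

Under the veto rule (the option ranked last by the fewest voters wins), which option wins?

Last-place votes: Ivan 67, Elena 0, Yuki 246, Priya 90.
Elena is ranked last by the fewest voters, so Elena wins.

Elena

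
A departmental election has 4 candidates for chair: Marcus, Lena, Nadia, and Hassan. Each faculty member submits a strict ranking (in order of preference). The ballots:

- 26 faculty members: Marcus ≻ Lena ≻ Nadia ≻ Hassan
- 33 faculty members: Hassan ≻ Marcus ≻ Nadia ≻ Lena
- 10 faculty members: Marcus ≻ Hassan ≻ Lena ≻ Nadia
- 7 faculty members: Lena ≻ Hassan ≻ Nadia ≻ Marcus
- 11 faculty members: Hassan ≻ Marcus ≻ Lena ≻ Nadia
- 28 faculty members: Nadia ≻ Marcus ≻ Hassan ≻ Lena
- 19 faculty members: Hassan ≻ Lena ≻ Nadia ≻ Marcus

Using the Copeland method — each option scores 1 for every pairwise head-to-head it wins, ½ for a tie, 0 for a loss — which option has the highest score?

Marcus: beats Lena and Nadia; loses to Hassan → score 2.
Lena: beats Nadia; loses to Marcus and Hassan → score 1.
Nadia: loses to Marcus, Lena, and Hassan → score 0.
Hassan: beats Marcus, Lena, and Nadia → score 3.
Hassan has the best pairwise record.

Hassan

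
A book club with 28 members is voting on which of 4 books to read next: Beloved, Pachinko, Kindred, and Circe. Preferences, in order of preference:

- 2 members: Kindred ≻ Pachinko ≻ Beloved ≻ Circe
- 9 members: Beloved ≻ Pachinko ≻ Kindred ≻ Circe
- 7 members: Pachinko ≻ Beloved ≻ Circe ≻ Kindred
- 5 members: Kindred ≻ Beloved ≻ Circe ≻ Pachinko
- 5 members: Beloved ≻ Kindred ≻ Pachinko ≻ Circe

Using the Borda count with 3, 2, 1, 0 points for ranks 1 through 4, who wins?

Beloved: 2·1 + 9·3 + 7·2 + 5·2 + 5·3 = 68
Pachinko: 2·2 + 9·2 + 7·3 + 5·0 + 5·1 = 48
Kindred: 2·3 + 9·1 + 7·0 + 5·3 + 5·2 = 40
Circe: 2·0 + 9·0 + 7·1 + 5·1 + 5·0 = 12
Beloved has the highest Borda score (68).

Beloved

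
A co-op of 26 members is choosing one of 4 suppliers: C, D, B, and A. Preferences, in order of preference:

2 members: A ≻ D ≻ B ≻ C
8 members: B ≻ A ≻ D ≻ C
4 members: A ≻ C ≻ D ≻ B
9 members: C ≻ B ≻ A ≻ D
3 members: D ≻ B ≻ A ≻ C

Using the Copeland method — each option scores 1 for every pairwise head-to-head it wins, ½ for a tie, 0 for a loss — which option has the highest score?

C: ties D and B; loses to A → score 1.
D: ties C; loses to B and A → score 0.5.
B: beats D and A; ties C → score 2.5.
A: beats C and D; loses to B → score 2.
B has the best pairwise record.

B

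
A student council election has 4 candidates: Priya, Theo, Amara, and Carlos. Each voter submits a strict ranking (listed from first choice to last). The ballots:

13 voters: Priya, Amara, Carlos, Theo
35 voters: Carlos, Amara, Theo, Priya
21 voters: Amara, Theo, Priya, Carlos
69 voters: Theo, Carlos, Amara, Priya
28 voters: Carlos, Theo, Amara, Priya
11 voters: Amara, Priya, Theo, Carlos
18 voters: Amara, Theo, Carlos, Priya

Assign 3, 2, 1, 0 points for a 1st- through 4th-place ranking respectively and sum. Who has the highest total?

Priya: 13·3 + 35·0 + 21·1 + 69·0 + 28·0 + 11·2 + 18·0 = 82
Theo: 13·0 + 35·1 + 21·2 + 69·3 + 28·2 + 11·1 + 18·2 = 387
Amara: 13·2 + 35·2 + 21·3 + 69·1 + 28·1 + 11·3 + 18·3 = 343
Carlos: 13·1 + 35·3 + 21·0 + 69·2 + 28·3 + 11·0 + 18·1 = 358
Theo has the highest Borda score (387).

Theo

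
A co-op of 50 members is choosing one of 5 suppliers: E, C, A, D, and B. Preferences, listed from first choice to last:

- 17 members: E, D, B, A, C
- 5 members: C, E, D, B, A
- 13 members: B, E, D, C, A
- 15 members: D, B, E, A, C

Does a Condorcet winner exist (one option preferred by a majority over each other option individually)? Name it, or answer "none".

Checking pairwise contests:
B beats E 28–22.
E beats C 45–5.
E beats A 50–0.
E beats D 35–15.
D beats B 37–13.
Every option loses at least one head-to-head, so there is no Condorcet winner.

none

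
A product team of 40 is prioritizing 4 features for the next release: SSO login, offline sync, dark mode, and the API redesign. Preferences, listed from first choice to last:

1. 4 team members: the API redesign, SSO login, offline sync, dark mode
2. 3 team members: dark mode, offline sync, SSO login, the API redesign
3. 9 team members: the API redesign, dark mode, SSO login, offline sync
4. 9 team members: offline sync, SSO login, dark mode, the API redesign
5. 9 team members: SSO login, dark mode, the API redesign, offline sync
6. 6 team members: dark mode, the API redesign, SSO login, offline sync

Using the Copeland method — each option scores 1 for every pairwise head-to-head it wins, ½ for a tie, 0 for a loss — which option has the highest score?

SSO login

SSO login: beats offline sync, dark mode, and the API redesign → score 3.
offline sync: loses to SSO login, dark mode, and the API redesign → score 0.
dark mode: beats offline sync and the API redesign; loses to SSO login → score 2.
the API redesign: beats offline sync; loses to SSO login and dark mode → score 1.
SSO login has the best pairwise record.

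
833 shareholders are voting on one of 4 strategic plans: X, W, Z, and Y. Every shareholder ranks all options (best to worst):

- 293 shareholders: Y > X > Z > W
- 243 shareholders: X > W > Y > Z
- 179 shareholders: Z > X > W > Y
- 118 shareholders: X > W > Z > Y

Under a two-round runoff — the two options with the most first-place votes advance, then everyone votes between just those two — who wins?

X

Round 1 first-place votes: X 361, W 0, Z 179, Y 293.
X and Y advance.
Runoff: X is preferred to Y by 540 voters; Y by 293.
X wins the runoff.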